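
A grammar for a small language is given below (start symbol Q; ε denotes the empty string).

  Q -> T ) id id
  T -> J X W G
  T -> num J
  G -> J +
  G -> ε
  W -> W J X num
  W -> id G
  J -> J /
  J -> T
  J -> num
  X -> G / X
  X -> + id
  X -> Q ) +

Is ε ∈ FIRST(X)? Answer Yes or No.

No

Nullable nonterminals: G.
No production of X has an RHS whose symbols are all nullable, so X is not nullable.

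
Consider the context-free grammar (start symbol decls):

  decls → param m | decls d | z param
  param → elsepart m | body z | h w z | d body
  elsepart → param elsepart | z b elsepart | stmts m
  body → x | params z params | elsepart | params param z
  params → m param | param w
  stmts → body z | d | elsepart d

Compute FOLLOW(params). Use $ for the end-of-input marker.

In body → params z params: add FIRST(z params) = { z }.
In body → params z params: params is at the end, add FOLLOW(body) = { $, d, h, m, w, x, z }.
In body → params param z: add FIRST(param z) = { d, h, m, x, z }.
Union: FOLLOW(params) = { $, d, h, m, w, x, z }.

{ $, d, h, m, w, x, z }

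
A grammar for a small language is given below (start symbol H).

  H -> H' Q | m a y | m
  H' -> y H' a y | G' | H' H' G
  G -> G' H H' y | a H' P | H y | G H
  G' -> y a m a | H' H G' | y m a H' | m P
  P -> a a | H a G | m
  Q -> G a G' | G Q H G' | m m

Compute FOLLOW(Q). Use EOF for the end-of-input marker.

In H -> H' Q: Q is at the end, add FOLLOW(H) = { EOF, a, m, y }.
In Q -> G Q H G': add FIRST(H G') = { m, y }.
Union: FOLLOW(Q) = { EOF, a, m, y }.

{ EOF, a, m, y }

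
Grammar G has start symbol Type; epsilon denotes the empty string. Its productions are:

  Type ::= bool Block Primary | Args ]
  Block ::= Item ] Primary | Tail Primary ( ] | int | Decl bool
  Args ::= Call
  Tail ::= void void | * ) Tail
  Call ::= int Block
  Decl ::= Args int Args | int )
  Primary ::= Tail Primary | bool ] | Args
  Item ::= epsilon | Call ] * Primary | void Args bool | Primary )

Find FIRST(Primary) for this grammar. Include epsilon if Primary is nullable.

From Primary ::= Tail Primary: add FIRST(Tail) = { *, void }.
Primary ::= bool ] contributes {bool}.
From Primary ::= Args: add FIRST(Args) = { int }.
Union: FIRST(Primary) = { *, bool, int, void }.

{ *, bool, int, void }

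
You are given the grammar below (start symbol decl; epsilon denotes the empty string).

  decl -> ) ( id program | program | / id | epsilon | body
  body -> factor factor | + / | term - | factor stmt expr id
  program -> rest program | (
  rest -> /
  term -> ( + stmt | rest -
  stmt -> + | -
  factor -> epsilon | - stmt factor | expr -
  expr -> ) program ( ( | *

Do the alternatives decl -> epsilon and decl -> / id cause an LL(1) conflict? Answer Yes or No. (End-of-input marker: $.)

No

FIRST(epsilon) = { epsilon } and FIRST(/ id) = { / }.
The first is nullable but FOLLOW(decl) = { $ } is disjoint from FIRST of the second.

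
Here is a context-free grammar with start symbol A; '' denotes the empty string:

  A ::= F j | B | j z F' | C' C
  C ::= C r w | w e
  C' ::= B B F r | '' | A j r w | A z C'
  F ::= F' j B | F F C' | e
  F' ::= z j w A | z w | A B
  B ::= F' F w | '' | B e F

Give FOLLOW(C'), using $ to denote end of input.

In A ::= C' C: add FIRST(C) = { w }.
In C' ::= A z C': C' is at the end, add FOLLOW(C') = { $, e, j, r, w, z }.
In F ::= F F C': C' is at the end, add FOLLOW(F) = { $, e, j, r, w, z }.
Union: FOLLOW(C') = { $, e, j, r, w, z }.

{ $, e, j, r, w, z }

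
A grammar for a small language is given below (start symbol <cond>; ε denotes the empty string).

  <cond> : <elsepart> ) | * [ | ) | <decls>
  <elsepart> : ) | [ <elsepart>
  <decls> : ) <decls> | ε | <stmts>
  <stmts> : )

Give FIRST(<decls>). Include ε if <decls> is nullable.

<decls> : ) <decls> contributes {)}.
<decls> : ε contributes ε.
From <decls> : <stmts>: add FIRST(<stmts>) = { ) }.
Union: FIRST(<decls>) = { ), ε }.

{ ), ε }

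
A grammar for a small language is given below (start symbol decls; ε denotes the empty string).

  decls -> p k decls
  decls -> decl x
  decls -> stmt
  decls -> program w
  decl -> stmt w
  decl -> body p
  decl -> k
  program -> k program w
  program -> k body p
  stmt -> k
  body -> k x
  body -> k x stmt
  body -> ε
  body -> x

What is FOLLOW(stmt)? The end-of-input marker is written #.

{ #, p, w }

In decls -> stmt: stmt is at the end, add FOLLOW(decls) = { # }.
In decl -> stmt w: add FIRST(w) = { w }.
In body -> k x stmt: stmt is at the end, add FOLLOW(body) = { p }.
Union: FOLLOW(stmt) = { #, p, w }.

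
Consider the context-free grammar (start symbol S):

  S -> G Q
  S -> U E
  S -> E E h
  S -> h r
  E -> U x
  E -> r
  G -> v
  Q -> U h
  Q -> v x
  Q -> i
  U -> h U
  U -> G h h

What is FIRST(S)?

From S -> G Q: add FIRST(G) = { v }.
From S -> U E: add FIRST(U) = { h, v }.
From S -> E E h: add FIRST(E) = { h, r, v }.
S -> h r contributes {h}.
Union: FIRST(S) = { h, r, v }.

{ h, r, v }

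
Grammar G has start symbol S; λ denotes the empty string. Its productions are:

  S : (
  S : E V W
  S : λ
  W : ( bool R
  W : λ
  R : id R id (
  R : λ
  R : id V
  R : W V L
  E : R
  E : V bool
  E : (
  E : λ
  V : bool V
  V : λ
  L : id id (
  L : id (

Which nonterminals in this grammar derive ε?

Directly nullable (have an λ-production): S, W, R, E, V.
No other nonterminal has a production whose RHS symbols are all nullable.

{ E, R, S, V, W }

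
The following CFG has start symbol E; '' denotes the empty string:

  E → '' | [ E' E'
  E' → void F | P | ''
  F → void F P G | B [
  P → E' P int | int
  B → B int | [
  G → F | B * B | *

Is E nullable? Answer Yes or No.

E has an ''-production, so E ⇒ ''.

Yes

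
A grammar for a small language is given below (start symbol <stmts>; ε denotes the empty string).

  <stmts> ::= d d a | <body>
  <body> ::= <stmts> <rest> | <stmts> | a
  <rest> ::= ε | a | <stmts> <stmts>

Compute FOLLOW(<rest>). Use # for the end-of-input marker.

{ #, a, d }

In <body> ::= <stmts> <rest>: <rest> is at the end, add FOLLOW(<body>) = { #, a, d }.
Union: FOLLOW(<rest>) = { #, a, d }.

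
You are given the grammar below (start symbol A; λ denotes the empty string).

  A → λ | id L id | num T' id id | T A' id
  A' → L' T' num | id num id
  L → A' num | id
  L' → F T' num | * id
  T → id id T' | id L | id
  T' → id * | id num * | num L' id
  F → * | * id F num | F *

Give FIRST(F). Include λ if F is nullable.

F → * contributes {*}.
F → * id F num contributes {*}.
From F → F *: add FIRST(F) = { * }.
Union: FIRST(F) = { * }.

{ * }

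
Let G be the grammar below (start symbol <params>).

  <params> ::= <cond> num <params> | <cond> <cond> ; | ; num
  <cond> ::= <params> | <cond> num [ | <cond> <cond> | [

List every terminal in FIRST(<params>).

From <params> ::= <cond> num <params>: add FIRST(<cond>) = { ;, [ }.
From <params> ::= <cond> <cond> ;: add FIRST(<cond>) = { ;, [ }.
<params> ::= ; num contributes {;}.
Union: FIRST(<params>) = { ;, [ }.

{ ;, [ }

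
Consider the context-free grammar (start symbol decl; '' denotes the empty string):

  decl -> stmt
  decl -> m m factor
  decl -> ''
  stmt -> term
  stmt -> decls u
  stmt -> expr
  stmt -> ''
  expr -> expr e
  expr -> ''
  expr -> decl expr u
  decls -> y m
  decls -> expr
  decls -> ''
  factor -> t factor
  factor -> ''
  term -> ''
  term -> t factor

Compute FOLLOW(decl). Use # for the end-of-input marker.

{ #, e, m, t, u, y }

decl is the start symbol, so # ∈ FOLLOW(decl).
In expr -> decl expr u: add FIRST(expr u) = { e, m, t, u, y }.
Union: FOLLOW(decl) = { #, e, m, t, u, y }.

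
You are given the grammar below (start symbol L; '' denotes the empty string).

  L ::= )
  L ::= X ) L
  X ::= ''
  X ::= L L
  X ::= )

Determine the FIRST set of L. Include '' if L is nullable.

{ ) }

L ::= ) contributes {)}.
From L ::= X ) L: X nullable, take FIRST(X) ∪ {)} = { ) }.
Union: FIRST(L) = { ) }.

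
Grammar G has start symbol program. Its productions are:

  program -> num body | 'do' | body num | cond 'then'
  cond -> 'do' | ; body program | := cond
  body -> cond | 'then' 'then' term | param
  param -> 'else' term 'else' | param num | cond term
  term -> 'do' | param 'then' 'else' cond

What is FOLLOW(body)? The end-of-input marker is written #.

In program -> num body: body is at the end, add FOLLOW(program) = { #, 'do', 'else', 'then', :=, ;, num }.
In program -> body num: add FIRST(num) = { num }.
In cond -> ; body program: add FIRST(program) = { 'do', 'else', 'then', :=, ;, num }.
Union: FOLLOW(body) = { #, 'do', 'else', 'then', :=, ;, num }.

{ #, 'do', 'else', 'then', :=, ;, num }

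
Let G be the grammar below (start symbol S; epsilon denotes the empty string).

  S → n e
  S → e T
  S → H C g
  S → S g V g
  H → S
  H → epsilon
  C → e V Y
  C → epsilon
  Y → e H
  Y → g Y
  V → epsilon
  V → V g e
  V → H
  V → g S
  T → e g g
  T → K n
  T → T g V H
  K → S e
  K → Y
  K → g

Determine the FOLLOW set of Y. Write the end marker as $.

In C → e V Y: Y is at the end, add FOLLOW(C) = { g }.
In Y → g Y: Y is at the end, add FOLLOW(Y) = { g, n }.
In K → Y: Y is at the end, add FOLLOW(K) = { n }.
Union: FOLLOW(Y) = { g, n }.

{ g, n }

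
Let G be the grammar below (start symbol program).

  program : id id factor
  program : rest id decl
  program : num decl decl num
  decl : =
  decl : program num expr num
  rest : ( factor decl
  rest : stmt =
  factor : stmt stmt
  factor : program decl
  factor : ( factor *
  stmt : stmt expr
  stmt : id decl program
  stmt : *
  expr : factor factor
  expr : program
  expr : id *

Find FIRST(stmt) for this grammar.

From stmt : stmt expr: add FIRST(stmt) = { *, id }.
stmt : id decl program contributes {id}.
stmt : * contributes {*}.
Union: FIRST(stmt) = { *, id }.

{ *, id }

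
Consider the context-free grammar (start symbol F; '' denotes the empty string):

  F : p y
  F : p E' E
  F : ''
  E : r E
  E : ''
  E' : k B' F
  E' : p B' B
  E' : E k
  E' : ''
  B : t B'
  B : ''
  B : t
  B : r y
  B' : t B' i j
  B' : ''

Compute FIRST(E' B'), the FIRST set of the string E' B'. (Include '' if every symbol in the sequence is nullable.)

Add FIRST(E')\{''} = { k, p, r }; E' is nullable, continue.
Add FIRST(B')\{''} = { t }; B' is nullable, continue.
Every symbol is nullable, so include ''.

{ k, p, r, t, '' }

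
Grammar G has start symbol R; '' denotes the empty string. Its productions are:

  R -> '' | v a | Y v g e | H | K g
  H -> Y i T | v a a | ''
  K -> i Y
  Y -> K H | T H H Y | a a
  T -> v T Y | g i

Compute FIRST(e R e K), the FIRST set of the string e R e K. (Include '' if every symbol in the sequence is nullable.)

e is a terminal; add {e} and stop.

{ e }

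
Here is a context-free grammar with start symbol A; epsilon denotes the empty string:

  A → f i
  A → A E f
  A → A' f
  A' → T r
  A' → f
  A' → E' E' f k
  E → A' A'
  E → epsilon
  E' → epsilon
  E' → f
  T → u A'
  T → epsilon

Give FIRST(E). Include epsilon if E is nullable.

From E → A' A': add FIRST(A') = { f, r, u }.
E → epsilon contributes epsilon.
Union: FIRST(E) = { f, r, u, epsilon }.

{ f, r, u, epsilon }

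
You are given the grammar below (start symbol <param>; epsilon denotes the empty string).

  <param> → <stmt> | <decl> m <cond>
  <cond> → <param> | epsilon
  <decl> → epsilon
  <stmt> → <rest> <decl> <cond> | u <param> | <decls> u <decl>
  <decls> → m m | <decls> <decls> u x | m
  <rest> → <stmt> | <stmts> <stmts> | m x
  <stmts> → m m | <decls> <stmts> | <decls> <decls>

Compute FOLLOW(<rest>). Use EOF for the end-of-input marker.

In <stmt> → <rest> <decl> <cond>: add FIRST(<decl> <cond>)\{epsilon} = { m, u }.
  Since <decl> <cond> is nullable, also add FOLLOW(<stmt>) = { EOF, m, u }.
Union: FOLLOW(<rest>) = { EOF, m, u }.

{ EOF, m, u }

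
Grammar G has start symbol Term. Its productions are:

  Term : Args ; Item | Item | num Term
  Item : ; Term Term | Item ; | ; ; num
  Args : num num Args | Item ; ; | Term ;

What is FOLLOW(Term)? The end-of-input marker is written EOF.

{ EOF, ;, num }

Term is the start symbol, so EOF ∈ FOLLOW(Term).
In Term : num Term: Term is at the end, add FOLLOW(Term) = { EOF, ;, num }.
In Item : ; Term Term: add FIRST(Term) = { ;, num }.
In Item : ; Term Term: Term is at the end, add FOLLOW(Item) = { EOF, ;, num }.
In Args : Term ;: add FIRST(;) = { ; }.
Union: FOLLOW(Term) = { EOF, ;, num }.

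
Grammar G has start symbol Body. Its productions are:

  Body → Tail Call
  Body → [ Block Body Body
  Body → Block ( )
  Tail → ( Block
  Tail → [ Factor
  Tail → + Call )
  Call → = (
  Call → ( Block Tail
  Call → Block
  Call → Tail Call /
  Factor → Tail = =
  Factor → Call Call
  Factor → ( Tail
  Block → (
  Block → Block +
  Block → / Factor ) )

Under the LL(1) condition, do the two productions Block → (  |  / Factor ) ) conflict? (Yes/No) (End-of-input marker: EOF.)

No

FIRST(() = { ( } and FIRST(/ Factor ) )) = { / }.
The FIRST sets are disjoint and neither alternative is nullable — no conflict.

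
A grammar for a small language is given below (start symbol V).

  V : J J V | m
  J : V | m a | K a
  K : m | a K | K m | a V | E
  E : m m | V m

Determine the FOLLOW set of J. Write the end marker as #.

In V : J J V: add FIRST(J V) = { a, m }.
In V : J J V: add FIRST(V) = { a, m }.
Union: FOLLOW(J) = { a, m }.

{ a, m }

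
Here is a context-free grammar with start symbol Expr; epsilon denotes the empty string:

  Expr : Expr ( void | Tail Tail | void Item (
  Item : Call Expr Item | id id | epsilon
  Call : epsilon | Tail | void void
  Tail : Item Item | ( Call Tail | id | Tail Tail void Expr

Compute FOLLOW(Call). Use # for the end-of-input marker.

{ #, (, id, void }

In Item : Call Expr Item: add FIRST(Expr Item)\{epsilon} = { (, id, void }.
  Since Expr Item is nullable, also add FOLLOW(Item) = { #, (, id, void }.
In Tail : ( Call Tail: add FIRST(Tail)\{epsilon} = { (, id, void }.
  Since Tail is nullable, also add FOLLOW(Tail) = { #, (, id, void }.
Union: FOLLOW(Call) = { #, (, id, void }.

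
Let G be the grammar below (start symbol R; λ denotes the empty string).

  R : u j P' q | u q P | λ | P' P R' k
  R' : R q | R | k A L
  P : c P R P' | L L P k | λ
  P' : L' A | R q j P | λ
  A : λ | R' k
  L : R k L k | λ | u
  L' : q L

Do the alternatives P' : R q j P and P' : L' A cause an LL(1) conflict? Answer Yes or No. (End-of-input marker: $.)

FIRST(R q j P) = { c, k, q, u } and FIRST(L' A) = { q }.
Both contain q, so the two alternatives are not disjoint — LL(1) conflict.

Yes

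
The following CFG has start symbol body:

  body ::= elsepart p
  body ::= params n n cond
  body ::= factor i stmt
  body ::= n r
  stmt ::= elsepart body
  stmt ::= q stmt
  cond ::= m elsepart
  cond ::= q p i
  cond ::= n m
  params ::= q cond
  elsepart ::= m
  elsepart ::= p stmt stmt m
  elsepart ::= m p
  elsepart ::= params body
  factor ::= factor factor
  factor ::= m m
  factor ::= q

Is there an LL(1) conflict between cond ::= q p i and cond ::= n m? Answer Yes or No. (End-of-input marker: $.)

FIRST(q p i) = { q } and FIRST(n m) = { n }.
The FIRST sets are disjoint and neither alternative is nullable — no conflict.

No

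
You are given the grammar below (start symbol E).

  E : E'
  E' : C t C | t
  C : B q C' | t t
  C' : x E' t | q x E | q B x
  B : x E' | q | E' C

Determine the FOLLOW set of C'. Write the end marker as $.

In C : B q C': C' is at the end, add FOLLOW(C) = { $, q, t, x }.
Union: FOLLOW(C') = { $, q, t, x }.

{ $, q, t, x }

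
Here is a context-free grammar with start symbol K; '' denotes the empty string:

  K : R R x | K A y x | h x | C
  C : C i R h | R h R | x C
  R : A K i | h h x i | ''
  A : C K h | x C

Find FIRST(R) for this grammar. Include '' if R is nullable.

From R : A K i: add FIRST(A) = { h, x }.
R : h h x i contributes {h}.
R : '' contributes ''.
Union: FIRST(R) = { h, x, '' }.

{ h, x, '' }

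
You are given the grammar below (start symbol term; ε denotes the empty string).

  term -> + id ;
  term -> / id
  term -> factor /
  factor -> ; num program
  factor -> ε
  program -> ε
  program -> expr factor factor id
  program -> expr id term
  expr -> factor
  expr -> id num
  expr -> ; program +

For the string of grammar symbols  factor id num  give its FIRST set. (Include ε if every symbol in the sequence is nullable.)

{ ;, id }

Add FIRST(factor)\{ε} = { ; }; factor is nullable, continue.
id is a terminal; add {id} and stop.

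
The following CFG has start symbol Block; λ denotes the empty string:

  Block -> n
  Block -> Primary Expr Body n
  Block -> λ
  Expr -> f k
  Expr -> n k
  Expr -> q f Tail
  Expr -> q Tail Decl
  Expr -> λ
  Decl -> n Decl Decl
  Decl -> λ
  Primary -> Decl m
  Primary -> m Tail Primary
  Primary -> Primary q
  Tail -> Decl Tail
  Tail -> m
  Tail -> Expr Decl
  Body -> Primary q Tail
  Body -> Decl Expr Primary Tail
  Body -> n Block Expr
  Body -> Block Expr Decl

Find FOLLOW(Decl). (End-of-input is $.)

{ f, m, n, q }

In Expr -> q Tail Decl: Decl is at the end, add FOLLOW(Expr) = { f, m, n, q }.
In Decl -> n Decl Decl: add FIRST(Decl)\{λ} = { n }.
  Since Decl is nullable, also add FOLLOW(Decl) = { f, m, n, q }.
In Decl -> n Decl Decl: Decl is at the end, add FOLLOW(Decl) = { f, m, n, q }.
In Primary -> Decl m: add FIRST(m) = { m }.
In Tail -> Decl Tail: add FIRST(Tail)\{λ} = { f, m, n, q }.
  Since Tail is nullable, also add FOLLOW(Tail) = { f, m, n, q }.
In Tail -> Expr Decl: Decl is at the end, add FOLLOW(Tail) = { f, m, n, q }.
In Body -> Decl Expr Primary Tail: add FIRST(Expr Primary Tail) = { f, m, n, q }.
In Body -> Block Expr Decl: Decl is at the end, add FOLLOW(Body) = { n }.
Union: FOLLOW(Decl) = { f, m, n, q }.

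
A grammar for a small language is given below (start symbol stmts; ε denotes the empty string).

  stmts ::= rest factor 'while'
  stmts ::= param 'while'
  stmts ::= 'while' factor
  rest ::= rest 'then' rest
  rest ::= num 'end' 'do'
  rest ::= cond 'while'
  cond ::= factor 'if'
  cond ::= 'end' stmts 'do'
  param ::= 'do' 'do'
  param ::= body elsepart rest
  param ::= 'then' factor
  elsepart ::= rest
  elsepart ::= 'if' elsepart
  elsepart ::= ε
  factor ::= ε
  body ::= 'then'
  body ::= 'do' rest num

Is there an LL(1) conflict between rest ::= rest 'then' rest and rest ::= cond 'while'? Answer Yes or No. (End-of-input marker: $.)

Yes

FIRST(rest 'then' rest) = { 'end', 'if', num } and FIRST(cond 'while') = { 'end', 'if' }.
Both contain 'end', so the two alternatives are not disjoint — LL(1) conflict.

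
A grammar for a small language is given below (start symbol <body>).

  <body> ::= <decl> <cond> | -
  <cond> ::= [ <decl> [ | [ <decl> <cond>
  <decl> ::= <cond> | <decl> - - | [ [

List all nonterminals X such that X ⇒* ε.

{ } (none)

No nonterminal has an empty production or an RHS whose symbols are all nullable.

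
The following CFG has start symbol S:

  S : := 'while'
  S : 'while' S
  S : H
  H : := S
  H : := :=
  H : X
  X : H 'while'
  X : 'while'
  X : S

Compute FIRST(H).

{ 'while', := }

H : := S contributes {:=}.
H : := := contributes {:=}.
From H : X: add FIRST(X) = { 'while', := }.
Union: FIRST(H) = { 'while', := }.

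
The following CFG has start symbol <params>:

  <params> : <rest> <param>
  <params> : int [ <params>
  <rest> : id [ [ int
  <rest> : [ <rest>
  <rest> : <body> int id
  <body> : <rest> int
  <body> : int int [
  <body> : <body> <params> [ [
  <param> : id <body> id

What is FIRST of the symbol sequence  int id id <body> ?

{ int }

int is a terminal; add {int} and stop.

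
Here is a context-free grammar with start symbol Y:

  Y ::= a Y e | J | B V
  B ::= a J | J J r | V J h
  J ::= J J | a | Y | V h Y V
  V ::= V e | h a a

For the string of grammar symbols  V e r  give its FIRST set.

{ h }

Add FIRST(V) = { h }; V is not nullable, stop.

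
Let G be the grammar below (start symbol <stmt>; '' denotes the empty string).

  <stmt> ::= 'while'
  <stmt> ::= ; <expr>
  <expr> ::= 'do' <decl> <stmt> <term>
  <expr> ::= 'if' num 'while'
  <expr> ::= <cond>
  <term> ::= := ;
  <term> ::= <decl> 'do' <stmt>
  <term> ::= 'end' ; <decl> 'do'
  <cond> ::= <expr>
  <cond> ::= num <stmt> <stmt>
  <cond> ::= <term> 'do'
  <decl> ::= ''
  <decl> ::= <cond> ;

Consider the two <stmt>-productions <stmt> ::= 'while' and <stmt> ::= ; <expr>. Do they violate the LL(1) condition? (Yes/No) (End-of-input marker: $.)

FIRST('while') = { 'while' } and FIRST(; <expr>) = { ; }.
The FIRST sets are disjoint and neither alternative is nullable — no conflict.

No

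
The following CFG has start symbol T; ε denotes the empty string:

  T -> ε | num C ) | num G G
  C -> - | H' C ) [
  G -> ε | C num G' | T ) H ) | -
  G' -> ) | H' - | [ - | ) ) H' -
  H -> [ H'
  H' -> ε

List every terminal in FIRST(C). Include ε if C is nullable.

C -> - contributes {-}.
From C -> H' C ) [: H' nullable, take FIRST(H') ∪ FIRST(C) = { - }.
Union: FIRST(C) = { - }.

{ - }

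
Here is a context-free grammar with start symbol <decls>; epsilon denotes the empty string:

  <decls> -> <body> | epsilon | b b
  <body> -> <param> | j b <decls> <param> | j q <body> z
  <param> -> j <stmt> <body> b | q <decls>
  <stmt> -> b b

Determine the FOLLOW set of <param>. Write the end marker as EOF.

{ EOF, b, j, q, z }

In <body> -> <param>: <param> is at the end, add FOLLOW(<body>) = { EOF, b, j, q, z }.
In <body> -> j b <decls> <param>: <param> is at the end, add FOLLOW(<body>) = { EOF, b, j, q, z }.
Union: FOLLOW(<param>) = { EOF, b, j, q, z }.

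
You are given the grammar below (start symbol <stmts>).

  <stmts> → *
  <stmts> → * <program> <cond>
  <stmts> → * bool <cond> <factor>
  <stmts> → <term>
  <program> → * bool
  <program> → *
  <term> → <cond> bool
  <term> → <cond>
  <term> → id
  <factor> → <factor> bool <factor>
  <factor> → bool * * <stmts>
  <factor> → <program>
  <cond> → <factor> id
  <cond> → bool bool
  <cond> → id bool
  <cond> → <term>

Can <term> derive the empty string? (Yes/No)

No nonterminal in this grammar is nullable.
No production of <term> has an RHS whose symbols are all nullable, so <term> is not nullable.

No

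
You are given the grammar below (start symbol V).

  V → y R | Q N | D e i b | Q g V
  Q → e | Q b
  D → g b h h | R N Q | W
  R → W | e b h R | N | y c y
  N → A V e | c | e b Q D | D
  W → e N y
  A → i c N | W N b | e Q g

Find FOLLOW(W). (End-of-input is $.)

{ $, b, c, e, g, i, y }

In D → W: W is at the end, add FOLLOW(D) = { $, b, c, e, g, i, y }.
In R → W: W is at the end, add FOLLOW(R) = { $, c, e, g, i, y }.
In A → W N b: add FIRST(N b) = { c, e, g, i, y }.
Union: FOLLOW(W) = { $, b, c, e, g, i, y }.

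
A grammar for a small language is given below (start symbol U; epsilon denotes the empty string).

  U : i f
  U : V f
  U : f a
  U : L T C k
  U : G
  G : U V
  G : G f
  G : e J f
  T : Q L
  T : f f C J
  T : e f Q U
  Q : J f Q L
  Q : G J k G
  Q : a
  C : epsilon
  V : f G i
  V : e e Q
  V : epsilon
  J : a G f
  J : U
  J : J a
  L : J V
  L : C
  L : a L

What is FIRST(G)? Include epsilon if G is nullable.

{ a, e, f, i }

From G : U V: add FIRST(U) = { a, e, f, i }.
From G : G f: add FIRST(G) = { a, e, f, i }.
G : e J f contributes {e}.
Union: FIRST(G) = { a, e, f, i }.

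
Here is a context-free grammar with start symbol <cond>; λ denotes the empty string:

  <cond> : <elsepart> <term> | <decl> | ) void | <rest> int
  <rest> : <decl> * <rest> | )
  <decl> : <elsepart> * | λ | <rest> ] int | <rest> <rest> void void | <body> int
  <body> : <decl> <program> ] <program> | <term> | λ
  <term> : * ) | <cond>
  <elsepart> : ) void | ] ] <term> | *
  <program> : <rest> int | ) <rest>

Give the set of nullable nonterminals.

{ <body>, <cond>, <decl>, <term> }

Directly nullable (have an λ-production): <decl>, <body>.
<cond> : <decl> with every symbol nullable, so <cond> is nullable.
<term> : <cond> with every symbol nullable, so <term> is nullable.
No other nonterminal has a production whose RHS symbols are all nullable.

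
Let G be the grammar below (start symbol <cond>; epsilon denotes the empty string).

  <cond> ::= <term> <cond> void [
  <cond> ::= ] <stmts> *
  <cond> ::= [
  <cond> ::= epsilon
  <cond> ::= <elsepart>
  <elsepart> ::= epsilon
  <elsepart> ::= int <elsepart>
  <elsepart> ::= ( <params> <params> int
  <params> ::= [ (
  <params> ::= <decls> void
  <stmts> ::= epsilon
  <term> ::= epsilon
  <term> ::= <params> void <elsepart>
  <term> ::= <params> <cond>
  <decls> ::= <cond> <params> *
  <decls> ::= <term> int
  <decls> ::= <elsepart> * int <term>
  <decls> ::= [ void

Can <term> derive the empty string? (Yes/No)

Yes

<term> has an epsilon-production, so <term> ⇒ epsilon.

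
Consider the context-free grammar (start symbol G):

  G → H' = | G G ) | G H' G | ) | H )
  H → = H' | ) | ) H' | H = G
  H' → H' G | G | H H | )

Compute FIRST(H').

{ ), = }

From H' → H' G: add FIRST(H') = { ), = }.
From H' → G: add FIRST(G) = { ), = }.
From H' → H H: add FIRST(H) = { ), = }.
H' → ) contributes {)}.
Union: FIRST(H') = { ), = }.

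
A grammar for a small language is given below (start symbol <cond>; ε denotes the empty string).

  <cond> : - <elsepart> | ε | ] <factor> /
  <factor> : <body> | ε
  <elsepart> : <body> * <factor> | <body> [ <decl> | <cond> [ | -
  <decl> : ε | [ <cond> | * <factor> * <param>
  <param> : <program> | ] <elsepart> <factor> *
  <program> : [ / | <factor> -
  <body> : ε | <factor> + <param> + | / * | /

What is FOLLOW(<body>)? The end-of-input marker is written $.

In <factor> : <body>: <body> is at the end, add FOLLOW(<factor>) = { $, *, +, -, /, [ }.
In <elsepart> : <body> * <factor>: add FIRST(* <factor>) = { * }.
In <elsepart> : <body> [ <decl>: add FIRST([ <decl>) = { [ }.
Union: FOLLOW(<body>) = { $, *, +, -, /, [ }.

{ $, *, +, -, /, [ }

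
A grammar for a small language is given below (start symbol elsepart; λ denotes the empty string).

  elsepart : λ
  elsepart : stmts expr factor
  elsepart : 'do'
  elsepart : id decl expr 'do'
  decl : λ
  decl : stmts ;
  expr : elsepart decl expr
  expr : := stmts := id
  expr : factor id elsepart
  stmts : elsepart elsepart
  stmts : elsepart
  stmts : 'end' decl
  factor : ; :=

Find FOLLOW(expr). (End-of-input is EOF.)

In elsepart : stmts expr factor: add FIRST(factor) = { ; }.
In elsepart : id decl expr 'do': add FIRST('do') = { 'do' }.
In expr : elsepart decl expr: expr is at the end, add FOLLOW(expr) = { 'do', ; }.
Union: FOLLOW(expr) = { 'do', ; }.

{ 'do', ; }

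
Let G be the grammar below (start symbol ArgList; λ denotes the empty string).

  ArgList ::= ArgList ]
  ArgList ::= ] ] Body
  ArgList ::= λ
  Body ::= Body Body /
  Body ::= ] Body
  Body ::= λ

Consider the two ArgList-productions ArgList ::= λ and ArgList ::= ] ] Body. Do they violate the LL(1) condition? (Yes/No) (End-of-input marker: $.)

FIRST(λ) = { λ } and FIRST(] ] Body) = { ] }.
The first alternative is nullable and FOLLOW(ArgList) = { $, ] } shares ] with FIRST of the second — conflict.

Yes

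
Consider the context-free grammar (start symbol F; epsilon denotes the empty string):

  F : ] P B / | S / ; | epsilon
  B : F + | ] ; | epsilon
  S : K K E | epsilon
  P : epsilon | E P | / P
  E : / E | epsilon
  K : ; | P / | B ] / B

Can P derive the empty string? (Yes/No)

Yes

P has an epsilon-production, so P ⇒ epsilon.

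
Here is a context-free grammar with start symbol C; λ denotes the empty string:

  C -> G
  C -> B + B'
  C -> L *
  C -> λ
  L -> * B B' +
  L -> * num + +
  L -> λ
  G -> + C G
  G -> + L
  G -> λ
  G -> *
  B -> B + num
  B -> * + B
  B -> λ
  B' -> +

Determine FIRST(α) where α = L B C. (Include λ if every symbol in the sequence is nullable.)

{ *, +, λ }

Add FIRST(L)\{λ} = { * }; L is nullable, continue.
Add FIRST(B)\{λ} = { *, + }; B is nullable, continue.
Add FIRST(C)\{λ} = { *, + }; C is nullable, continue.
Every symbol is nullable, so include λ.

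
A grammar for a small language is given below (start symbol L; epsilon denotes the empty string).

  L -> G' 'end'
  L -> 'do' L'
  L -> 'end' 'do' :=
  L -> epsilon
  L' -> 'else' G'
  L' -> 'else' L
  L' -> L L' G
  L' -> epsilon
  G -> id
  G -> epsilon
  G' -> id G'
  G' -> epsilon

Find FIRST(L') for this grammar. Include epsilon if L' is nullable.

{ 'do', 'else', 'end', id, epsilon }

L' -> 'else' G' contributes {'else'}.
L' -> 'else' L contributes {'else'}.
From L' -> L L' G: L, L', G nullable, take FIRST(L) ∪ FIRST(L') ∪ FIRST(G) = { 'do', 'else', 'end', id }; also epsilon since the whole RHS is nullable.
L' -> epsilon contributes epsilon.
Union: FIRST(L') = { 'do', 'else', 'end', id, epsilon }.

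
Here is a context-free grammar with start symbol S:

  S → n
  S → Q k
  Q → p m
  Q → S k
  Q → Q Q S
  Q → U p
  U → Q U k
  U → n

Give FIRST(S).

S → n contributes {n}.
From S → Q k: add FIRST(Q) = { n, p }.
Union: FIRST(S) = { n, p }.

{ n, p }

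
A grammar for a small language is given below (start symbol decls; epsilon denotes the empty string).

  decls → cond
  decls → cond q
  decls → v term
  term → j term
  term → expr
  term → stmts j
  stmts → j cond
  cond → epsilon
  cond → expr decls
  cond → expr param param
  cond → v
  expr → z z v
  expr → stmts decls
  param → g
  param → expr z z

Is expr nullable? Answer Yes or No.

Nullable nonterminals: cond, decls.
No production of expr has an RHS whose symbols are all nullable, so expr is not nullable.

No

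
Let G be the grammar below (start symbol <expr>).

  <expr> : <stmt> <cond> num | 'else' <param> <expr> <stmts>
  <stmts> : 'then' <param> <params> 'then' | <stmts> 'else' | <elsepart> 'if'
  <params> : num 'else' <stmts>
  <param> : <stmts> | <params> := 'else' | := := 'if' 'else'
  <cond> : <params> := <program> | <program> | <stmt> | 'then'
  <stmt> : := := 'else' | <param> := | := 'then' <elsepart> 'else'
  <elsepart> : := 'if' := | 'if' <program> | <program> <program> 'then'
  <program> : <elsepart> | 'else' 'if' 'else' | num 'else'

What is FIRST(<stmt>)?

{ 'else', 'if', 'then', :=, num }

<stmt> : := := 'else' contributes {:=}.
From <stmt> : <param> :=: add FIRST(<param>) = { 'else', 'if', 'then', :=, num }.
<stmt> : := 'then' <elsepart> 'else' contributes {:=}.
Union: FIRST(<stmt>) = { 'else', 'if', 'then', :=, num }.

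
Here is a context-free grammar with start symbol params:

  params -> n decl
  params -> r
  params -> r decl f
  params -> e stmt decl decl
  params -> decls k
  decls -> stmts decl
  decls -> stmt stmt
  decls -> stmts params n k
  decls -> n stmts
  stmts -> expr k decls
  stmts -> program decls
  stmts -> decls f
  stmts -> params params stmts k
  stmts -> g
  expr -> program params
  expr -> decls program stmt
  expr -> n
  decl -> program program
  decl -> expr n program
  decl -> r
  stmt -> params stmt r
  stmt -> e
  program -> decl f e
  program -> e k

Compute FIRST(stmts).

{ e, g, n, r }

From stmts -> expr k decls: add FIRST(expr) = { e, g, n, r }.
From stmts -> program decls: add FIRST(program) = { e, g, n, r }.
From stmts -> decls f: add FIRST(decls) = { e, g, n, r }.
From stmts -> params params stmts k: add FIRST(params) = { e, g, n, r }.
stmts -> g contributes {g}.
Union: FIRST(stmts) = { e, g, n, r }.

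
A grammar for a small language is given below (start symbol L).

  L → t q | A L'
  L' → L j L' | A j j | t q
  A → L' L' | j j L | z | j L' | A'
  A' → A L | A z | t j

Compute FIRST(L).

{ j, t, z }

L → t q contributes {t}.
From L → A L': add FIRST(A) = { j, t, z }.
Union: FIRST(L) = { j, t, z }.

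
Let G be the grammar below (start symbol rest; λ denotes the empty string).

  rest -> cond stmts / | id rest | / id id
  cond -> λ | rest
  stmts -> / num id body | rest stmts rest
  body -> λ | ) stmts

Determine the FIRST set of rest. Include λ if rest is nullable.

{ /, id }

From rest -> cond stmts /: cond nullable, take FIRST(cond) ∪ FIRST(stmts) = { /, id }.
rest -> id rest contributes {id}.
rest -> / id id contributes {/}.
Union: FIRST(rest) = { /, id }.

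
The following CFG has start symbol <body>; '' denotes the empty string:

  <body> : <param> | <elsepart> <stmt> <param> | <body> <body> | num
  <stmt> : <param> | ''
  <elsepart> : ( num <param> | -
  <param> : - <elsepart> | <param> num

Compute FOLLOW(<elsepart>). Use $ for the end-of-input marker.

In <body> : <elsepart> <stmt> <param>: add FIRST(<stmt> <param>) = { - }.
In <param> : - <elsepart>: <elsepart> is at the end, add FOLLOW(<param>) = { $, (, -, num }.
Union: FOLLOW(<elsepart>) = { $, (, -, num }.

{ $, (, -, num }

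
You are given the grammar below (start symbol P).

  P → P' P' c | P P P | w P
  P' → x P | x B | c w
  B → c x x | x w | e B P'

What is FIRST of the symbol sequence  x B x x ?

x is a terminal; add {x} and stop.

{ x }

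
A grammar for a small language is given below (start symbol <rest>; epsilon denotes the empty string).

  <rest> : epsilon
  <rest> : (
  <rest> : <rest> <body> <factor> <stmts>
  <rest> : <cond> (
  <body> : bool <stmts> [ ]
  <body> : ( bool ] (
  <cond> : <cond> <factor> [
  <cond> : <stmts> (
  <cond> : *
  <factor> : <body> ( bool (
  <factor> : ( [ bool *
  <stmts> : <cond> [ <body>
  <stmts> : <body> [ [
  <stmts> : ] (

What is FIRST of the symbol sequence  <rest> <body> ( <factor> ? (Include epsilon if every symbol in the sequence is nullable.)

Add FIRST(<rest>)\{epsilon} = { (, *, ], bool }; <rest> is nullable, continue.
Add FIRST(<body>) = { (, bool }; <body> is not nullable, stop.

{ (, *, ], bool }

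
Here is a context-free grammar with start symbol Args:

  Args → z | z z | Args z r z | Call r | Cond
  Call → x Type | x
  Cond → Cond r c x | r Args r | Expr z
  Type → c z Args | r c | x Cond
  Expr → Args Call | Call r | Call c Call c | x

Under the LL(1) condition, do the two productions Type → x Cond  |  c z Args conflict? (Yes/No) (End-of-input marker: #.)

FIRST(x Cond) = { x } and FIRST(c z Args) = { c }.
The FIRST sets are disjoint and neither alternative is nullable — no conflict.

No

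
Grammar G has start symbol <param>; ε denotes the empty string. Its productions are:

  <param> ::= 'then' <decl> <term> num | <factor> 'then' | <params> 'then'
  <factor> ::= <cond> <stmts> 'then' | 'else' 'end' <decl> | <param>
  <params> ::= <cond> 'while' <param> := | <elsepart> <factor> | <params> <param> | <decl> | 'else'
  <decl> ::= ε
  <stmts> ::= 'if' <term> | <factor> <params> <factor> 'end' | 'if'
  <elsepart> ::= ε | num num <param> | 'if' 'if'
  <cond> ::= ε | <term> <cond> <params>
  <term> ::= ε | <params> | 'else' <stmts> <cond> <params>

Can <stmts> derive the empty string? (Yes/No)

Nullable nonterminals: <cond>, <decl>, <elsepart>, <params>, <term>.
No production of <stmts> has an RHS whose symbols are all nullable, so <stmts> is not nullable.

No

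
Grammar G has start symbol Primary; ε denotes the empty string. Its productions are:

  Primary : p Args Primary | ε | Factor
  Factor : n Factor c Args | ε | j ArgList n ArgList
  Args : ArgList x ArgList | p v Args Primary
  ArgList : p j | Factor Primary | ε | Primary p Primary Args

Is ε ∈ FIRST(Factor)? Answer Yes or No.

Factor has an ε-production, so Factor ⇒ ε.

Yes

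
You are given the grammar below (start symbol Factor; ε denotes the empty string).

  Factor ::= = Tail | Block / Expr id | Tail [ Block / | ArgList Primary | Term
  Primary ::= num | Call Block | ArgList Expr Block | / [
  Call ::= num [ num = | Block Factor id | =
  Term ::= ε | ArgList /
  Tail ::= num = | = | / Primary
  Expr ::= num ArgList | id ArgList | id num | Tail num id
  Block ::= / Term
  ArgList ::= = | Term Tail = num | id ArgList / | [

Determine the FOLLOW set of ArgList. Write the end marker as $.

In Factor ::= ArgList Primary: add FIRST(Primary) = { /, =, [, id, num }.
In Primary ::= ArgList Expr Block: add FIRST(Expr Block) = { /, =, id, num }.
In Term ::= ArgList /: add FIRST(/) = { / }.
In Expr ::= num ArgList: ArgList is at the end, add FOLLOW(Expr) = { /, id }.
In Expr ::= id ArgList: ArgList is at the end, add FOLLOW(Expr) = { /, id }.
In ArgList ::= id ArgList /: add FIRST(/) = { / }.
Union: FOLLOW(ArgList) = { /, =, [, id, num }.

{ /, =, [, id, num }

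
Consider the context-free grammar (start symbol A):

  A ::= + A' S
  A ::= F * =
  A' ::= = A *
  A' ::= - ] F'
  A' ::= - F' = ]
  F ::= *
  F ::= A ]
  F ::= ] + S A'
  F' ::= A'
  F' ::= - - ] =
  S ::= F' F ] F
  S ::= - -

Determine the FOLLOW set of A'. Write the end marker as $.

In A ::= + A' S: add FIRST(S) = { -, = }.
In F ::= ] + S A': A' is at the end, add FOLLOW(F) = { $, *, -, =, ] }.
In F' ::= A': A' is at the end, add FOLLOW(F') = { $, *, +, -, =, ] }.
Union: FOLLOW(A') = { $, *, +, -, =, ] }.

{ $, *, +, -, =, ] }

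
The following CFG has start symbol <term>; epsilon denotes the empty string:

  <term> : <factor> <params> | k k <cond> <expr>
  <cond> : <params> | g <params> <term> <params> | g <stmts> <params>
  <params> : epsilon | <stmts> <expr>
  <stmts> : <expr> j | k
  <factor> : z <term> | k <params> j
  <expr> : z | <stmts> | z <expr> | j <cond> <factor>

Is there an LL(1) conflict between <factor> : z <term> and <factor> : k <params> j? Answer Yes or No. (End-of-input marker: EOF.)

FIRST(z <term>) = { z } and FIRST(k <params> j) = { k }.
The FIRST sets are disjoint and neither alternative is nullable — no conflict.

No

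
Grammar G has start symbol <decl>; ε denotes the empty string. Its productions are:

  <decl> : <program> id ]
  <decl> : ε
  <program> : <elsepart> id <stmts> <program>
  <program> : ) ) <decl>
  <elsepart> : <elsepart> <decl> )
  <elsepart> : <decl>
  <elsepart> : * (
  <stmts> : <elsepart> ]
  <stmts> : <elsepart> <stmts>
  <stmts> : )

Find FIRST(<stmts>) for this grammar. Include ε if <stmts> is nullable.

{ ), *, ], id }

From <stmts> : <elsepart> ]: <elsepart> nullable, take FIRST(<elsepart>) ∪ {]} = { ), *, ], id }.
From <stmts> : <elsepart> <stmts>: <elsepart> nullable, take FIRST(<elsepart>) ∪ FIRST(<stmts>) = { ), *, ], id }.
<stmts> : ) contributes {)}.
Union: FIRST(<stmts>) = { ), *, ], id }.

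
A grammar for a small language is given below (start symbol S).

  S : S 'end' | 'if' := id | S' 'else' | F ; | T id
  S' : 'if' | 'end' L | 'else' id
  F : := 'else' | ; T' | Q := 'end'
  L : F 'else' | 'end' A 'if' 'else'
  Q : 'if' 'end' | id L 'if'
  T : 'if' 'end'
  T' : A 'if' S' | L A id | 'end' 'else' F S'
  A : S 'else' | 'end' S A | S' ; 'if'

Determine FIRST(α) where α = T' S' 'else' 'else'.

{ 'else', 'end', 'if', :=, ;, id }

Add FIRST(T') = { 'else', 'end', 'if', :=, ;, id }; T' is not nullable, stop.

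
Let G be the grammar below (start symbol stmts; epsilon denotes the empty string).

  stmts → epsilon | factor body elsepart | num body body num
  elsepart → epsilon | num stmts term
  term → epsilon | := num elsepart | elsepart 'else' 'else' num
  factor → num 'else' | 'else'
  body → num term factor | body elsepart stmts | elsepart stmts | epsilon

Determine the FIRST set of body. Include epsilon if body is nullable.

body → num term factor contributes {num}.
From body → body elsepart stmts: body, elsepart, stmts nullable, take FIRST(body) ∪ FIRST(elsepart) ∪ FIRST(stmts) = { 'else', num }; also epsilon since the whole RHS is nullable.
From body → elsepart stmts: elsepart, stmts nullable, take FIRST(elsepart) ∪ FIRST(stmts) = { 'else', num }; also epsilon since the whole RHS is nullable.
body → epsilon contributes epsilon.
Union: FIRST(body) = { 'else', num, epsilon }.

{ 'else', num, epsilon }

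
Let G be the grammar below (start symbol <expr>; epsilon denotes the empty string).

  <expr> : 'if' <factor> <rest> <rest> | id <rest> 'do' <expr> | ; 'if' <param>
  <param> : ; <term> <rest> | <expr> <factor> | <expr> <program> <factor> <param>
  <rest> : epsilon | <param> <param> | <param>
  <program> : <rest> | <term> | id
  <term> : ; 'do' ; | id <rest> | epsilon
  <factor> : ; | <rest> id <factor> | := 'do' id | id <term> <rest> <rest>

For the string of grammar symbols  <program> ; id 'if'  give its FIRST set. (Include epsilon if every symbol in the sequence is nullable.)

{ 'if', ;, id }

Add FIRST(<program>)\{epsilon} = { 'if', ;, id }; <program> is nullable, continue.
; is a terminal; add {;} and stop.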